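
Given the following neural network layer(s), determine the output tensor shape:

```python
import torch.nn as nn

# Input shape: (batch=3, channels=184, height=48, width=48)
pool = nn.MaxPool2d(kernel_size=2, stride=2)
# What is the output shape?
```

Input: (3, 184, 48, 48) -> Output: (3, 184, 24, 24)

Answer: (3, 184, 24, 24)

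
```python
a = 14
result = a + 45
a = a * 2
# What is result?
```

Trace:
`a = 14` → a = 14
`result = a + 45` → result = 59
`a = a * 2` → a = 28
So result = 59

Answer: 59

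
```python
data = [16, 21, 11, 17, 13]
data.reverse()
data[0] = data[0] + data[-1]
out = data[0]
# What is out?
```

Trace:
`data = [16, 21, 11, 17, 13]` → data = [16, 21, 11, 17, 13]
`data.reverse()` → data = [13, 17, 11, 21, 16]
`data[0] = data[0] + data[-1]` → data = [29, 17, 11, 21, 16]
`out = data[0]` → out = 29
So out = 29

Answer: 29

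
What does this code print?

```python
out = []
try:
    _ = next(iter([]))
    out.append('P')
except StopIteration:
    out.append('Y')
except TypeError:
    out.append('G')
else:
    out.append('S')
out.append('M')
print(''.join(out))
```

Execution trace: 'Y' (except StopIteration) → 'M' (after the try/except). Output: YM

Answer: YM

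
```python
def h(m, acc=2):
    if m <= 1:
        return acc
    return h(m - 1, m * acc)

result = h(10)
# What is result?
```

Accumulator trace (n, acc): (10, 2) -> (9, 20) -> (8, 180) -> (7, 1440) -> (6, 10080) -> (5, 60480) -> (4, 302400) -> (3, 1209600) -> (2, 3628800) -> (1, 7257600) -> return 7257600

Answer: 7257600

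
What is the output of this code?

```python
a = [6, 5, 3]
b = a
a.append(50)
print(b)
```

Key concept: basic list aliasing.
Step by step:
`a = [6, 5, 3]` → a = [6, 5, 3]
`b = a` → b = [6, 5, 3] (same object as a)
`a.append(50)` → a = [6, 5, 3, 50] (same object as b); b = [6, 5, 3, 50] (same object as a)
`print(b)` → prints [6, 5, 3, 50]

Answer: [6, 5, 3, 50]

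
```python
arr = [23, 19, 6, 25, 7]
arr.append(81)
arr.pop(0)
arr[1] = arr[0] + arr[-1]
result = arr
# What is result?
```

Trace:
`arr = [23, 19, 6, 25, 7]` → arr = [23, 19, 6, 25, 7]
`arr.append(81)` → arr = [23, 19, 6, 25, 7, 81]
`arr.pop(0)` → arr = [19, 6, 25, 7, 81]
`arr[1] = arr[0] + arr[-1]` → arr = [19, 100, 25, 7, 81]
`result = arr` → result = [19, 100, 25, 7, 81]
So result = [19, 100, 25, 7, 81]

Answer: [19, 100, 25, 7, 81]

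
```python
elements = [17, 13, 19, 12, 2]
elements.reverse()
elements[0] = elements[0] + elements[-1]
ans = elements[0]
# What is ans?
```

Trace:
`elements = [17, 13, 19, 12, 2]` → elements = [17, 13, 19, 12, 2]
`elements.reverse()` → elements = [2, 12, 19, 13, 17]
`elements[0] = elements[0] + elements[-1]` → elements = [19, 12, 19, 13, 17]
`ans = elements[0]` → ans = 19
So ans = 19

Answer: 19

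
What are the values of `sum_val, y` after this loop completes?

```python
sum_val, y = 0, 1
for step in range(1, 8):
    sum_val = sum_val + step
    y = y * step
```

Sum and factorial of 1 to 7
`sum_val, y` takes the values: (0, 1) → (1, 1) → (3, 1) → (3, 2) → (6, 2) → (6, 6) → (10, 6) → (10, 24) → (15, 24) → (15, 120) → (21, 120) → (21, 720) → (28, 720) → (28, 5040)

Answer: 28, 5040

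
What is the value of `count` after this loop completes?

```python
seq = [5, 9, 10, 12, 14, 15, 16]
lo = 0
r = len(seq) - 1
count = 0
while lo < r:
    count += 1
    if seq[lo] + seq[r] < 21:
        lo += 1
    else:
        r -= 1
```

Steps to find pair summing to 21
`count` takes the values: 0 → 1 → 2 → 3 → 4 → 5 → 6

Answer: 6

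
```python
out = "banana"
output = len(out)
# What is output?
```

Trace:
`out = "banana"` → out = 'banana'
`output = len(out)` → output = 6
So output = 6

Answer: 6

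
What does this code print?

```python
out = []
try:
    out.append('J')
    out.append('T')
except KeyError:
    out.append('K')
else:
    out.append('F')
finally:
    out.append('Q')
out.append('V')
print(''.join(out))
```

Execution trace: 'J' (try body) → 'T' (try body, no exception) → 'F' (else) → 'Q' (finally) → 'V' (after the try/except). Output: JTFQV

Answer: JTFQV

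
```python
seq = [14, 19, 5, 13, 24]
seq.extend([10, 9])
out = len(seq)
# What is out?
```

Trace:
`seq = [14, 19, 5, 13, 24]` → seq = [14, 19, 5, 13, 24]
`seq.extend([10, 9])` → seq = [14, 19, 5, 13, 24, 10, 9]
`out = len(seq)` → out = 7
So out = 7

Answer: 7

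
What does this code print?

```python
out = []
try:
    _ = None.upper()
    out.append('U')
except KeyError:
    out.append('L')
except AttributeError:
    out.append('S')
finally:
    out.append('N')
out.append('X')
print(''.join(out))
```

Execution trace: 'S' (except AttributeError) → 'N' (finally) → 'X' (after the try/except). Output: SNX

Answer: SNX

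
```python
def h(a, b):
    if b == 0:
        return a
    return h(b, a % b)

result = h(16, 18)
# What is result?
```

h(16, 18) -> h(18, 16) -> h(16, 2) -> h(2, 0) -> 2

Answer: 2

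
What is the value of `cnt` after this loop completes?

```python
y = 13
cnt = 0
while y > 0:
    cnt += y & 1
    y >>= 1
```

Count set bits in 13 (binary: 0b1101)
`cnt` takes the values: 0 → 1 → 2 → 3

Answer: 3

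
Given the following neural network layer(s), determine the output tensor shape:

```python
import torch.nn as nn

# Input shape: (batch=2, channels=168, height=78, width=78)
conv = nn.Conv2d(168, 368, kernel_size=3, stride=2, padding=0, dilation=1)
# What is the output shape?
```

Input: (2, 168, 78, 78) -> Output: (2, 368, 38, 38)

Answer: (2, 368, 38, 38)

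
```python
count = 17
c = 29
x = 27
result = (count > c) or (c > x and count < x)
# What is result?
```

Trace:
`count = 17` → count = 17
`c = 29` → c = 29
`x = 27` → x = 27
`result = (count > c) or (c > x and count < x)` → result = True
So result = True

Answer: True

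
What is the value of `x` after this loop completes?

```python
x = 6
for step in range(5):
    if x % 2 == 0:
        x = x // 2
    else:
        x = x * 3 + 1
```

Collatz-style transformation from 6
`x` takes the values: 6 → 3 → 10 → 5 → 16 → 8

Answer: 8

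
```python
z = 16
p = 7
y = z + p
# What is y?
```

Trace:
`z = 16` → z = 16
`p = 7` → p = 7
`y = z + p` → y = 23
So y = 23

Answer: 23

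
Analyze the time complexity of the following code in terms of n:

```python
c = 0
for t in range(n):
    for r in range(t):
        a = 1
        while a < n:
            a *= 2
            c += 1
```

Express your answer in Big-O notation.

Each loop level contributes: n × n × log n. Multiplying the contributions gives O(n^2 log n).

Answer: O(n^2 log n)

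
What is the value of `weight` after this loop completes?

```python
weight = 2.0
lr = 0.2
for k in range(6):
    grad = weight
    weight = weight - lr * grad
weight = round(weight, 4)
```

Gradient descent: w = 2.0 * (1 - 0.2)^6
`weight` takes the values: 2.0 → 1.6 → 1.28 → 1.024 → 0.8192 → 0.65536 → 0.524288 → 0.5243

Answer: 0.5243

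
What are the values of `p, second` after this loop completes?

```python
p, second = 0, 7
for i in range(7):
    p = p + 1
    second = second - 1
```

p goes 0→7, second goes 7→0
`p, second` takes the values: (0, 7) → (1, 7) → (1, 6) → (2, 6) → (2, 5) → (3, 5) → (3, 4) → (4, 4) → (4, 3) → (5, 3) → (5, 2) → (6, 2) → (6, 1) → (7, 1) → (7, 0)

Answer: 7, 0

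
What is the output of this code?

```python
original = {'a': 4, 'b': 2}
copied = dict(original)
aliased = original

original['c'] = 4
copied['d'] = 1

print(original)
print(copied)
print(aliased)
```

Key concept: dict() creates copy, assignment creates alias.
Step by step:
`original = {'a': 4, 'b': 2}` → original = {'a': 4, 'b': 2}
`copied = dict(original)` → copied = {'a': 4, 'b': 2}
`aliased = original` → aliased = {'a': 4, 'b': 2} (same object as original)
`original['c'] = 4` → original = {'a': 4, 'b': 2, 'c': 4} (same object as aliased); aliased = {'a': 4, 'b': 2, 'c': 4} (same object as original)
`copied['d'] = 1` → copied = {'a': 4, 'b': 2, 'd': 1}
`print(original)` → prints {'a': 4, 'b': 2, 'c': 4}
`print(copied)` → prints {'a': 4, 'b': 2, 'd': 1}
`print(aliased)` → prints {'a': 4, 'b': 2, 'c': 4}

Answer:
{'a': 4, 'b': 2, 'c': 4}
{'a': 4, 'b': 2, 'd': 1}
{'a': 4, 'b': 2, 'c': 4}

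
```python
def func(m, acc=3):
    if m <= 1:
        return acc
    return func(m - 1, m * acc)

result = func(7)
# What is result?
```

Accumulator trace (n, acc): (7, 3) -> (6, 21) -> (5, 126) -> (4, 630) -> (3, 2520) -> (2, 7560) -> (1, 15120) -> return 15120

Answer: 15120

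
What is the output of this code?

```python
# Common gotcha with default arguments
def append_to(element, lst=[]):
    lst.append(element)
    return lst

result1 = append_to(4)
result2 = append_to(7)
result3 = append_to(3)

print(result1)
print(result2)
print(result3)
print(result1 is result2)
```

Key concept: mutable default argument gotcha.
Step by step:
`result1 = append_to(4)` → result1 = [4]
`result2 = append_to(7)` → result1 = [4, 7] (same object as result2); result2 = [4, 7] (same object as result1)
`result3 = append_to(3)` → result1 = [4, 7, 3] (same object as result2, result3); result2 = [4, 7, 3] (same object as result1, result3); result3 = [4, 7, 3] (same object as result1, result2)
`print(result1)` → prints [4, 7, 3]
`print(result2)` → prints [4, 7, 3]
`print(result3)` → prints [4, 7, 3]
`print(result1 is result2)` → prints True

Answer:
[4, 7, 3]
[4, 7, 3]
[4, 7, 3]
True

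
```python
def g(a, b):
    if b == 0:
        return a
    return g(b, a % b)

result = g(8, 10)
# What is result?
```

g(8, 10) -> g(10, 8) -> g(8, 2) -> g(2, 0) -> 2

Answer: 2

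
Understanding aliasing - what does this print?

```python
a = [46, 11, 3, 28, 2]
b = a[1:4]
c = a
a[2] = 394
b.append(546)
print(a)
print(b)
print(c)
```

Key concept: slice vs alias.
Step by step:
`a = [46, 11, 3, 28, 2]` → a = [46, 11, 3, 28, 2]
`b = a[1:4]` → b = [11, 3, 28]
`c = a` → c = [46, 11, 3, 28, 2] (same object as a)
`a[2] = 394` → a = [46, 11, 394, 28, 2] (same object as c); c = [46, 11, 394, 28, 2] (same object as a)
`b.append(546)` → b = [11, 3, 28, 546]
`print(a)` → prints [46, 11, 394, 28, 2]
`print(b)` → prints [11, 3, 28, 546]
`print(c)` → prints [46, 11, 394, 28, 2]

Answer:
[46, 11, 394, 28, 2]
[11, 3, 28, 546]
[46, 11, 394, 28, 2]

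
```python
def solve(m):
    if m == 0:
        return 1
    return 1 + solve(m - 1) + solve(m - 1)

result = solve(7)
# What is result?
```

solve(m) = 1 + 2·solve(m-1), solve(0)=1. Closed form: (1+1)·2^7 - 1 = 255.

Answer: 255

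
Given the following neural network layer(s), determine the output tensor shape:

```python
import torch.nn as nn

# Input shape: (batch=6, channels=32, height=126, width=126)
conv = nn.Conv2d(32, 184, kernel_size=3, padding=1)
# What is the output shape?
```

Input: (6, 32, 126, 126) -> Output: (6, 184, 126, 126)

Answer: (6, 184, 126, 126)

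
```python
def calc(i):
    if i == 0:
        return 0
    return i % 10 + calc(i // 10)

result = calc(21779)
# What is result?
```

Sum of digits of 21779: 9 + 7 + 7 + 1 + 2 = 26

Answer: 26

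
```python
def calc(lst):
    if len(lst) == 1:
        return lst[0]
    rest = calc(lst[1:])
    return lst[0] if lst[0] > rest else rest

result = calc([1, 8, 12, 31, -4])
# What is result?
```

Recursive max over [1, 8, 12, 31, -4] = 31

Answer: 31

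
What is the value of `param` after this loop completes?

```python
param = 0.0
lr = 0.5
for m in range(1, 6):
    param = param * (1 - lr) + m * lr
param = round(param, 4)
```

Moving average with lr=0.5
`param` takes the values: 0.0 → 0.5 → 1.25 → 2.125 → 3.0625 → 4.03125 → 4.0312

Answer: 4.0312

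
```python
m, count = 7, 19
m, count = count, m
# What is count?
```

Trace:
`m, count = 7, 19` → m = 7; count = 19
`m, count = count, m` → m = 19; count = 7
So count = 7

Answer: 7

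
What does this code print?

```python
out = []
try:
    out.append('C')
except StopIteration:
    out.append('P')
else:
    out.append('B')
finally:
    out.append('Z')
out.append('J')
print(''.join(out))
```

Execution trace: 'C' (try body, no exception) → 'B' (else) → 'Z' (finally) → 'J' (after the try/except). Output: CBZJ

Answer: CBZJ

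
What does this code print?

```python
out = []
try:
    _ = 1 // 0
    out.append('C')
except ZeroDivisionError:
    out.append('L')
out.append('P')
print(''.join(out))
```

Execution trace: 'L' (except ZeroDivisionError) → 'P' (after the try/except). Output: LP

Answer: LP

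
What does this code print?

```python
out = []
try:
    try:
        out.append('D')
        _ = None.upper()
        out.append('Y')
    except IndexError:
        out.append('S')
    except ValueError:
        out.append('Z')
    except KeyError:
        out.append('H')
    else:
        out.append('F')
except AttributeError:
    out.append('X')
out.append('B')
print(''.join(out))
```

Execution trace: 'D' (try body) → 'X' (outer except AttributeError) → 'B' (after the try/except). Output: DXB

Answer: DXB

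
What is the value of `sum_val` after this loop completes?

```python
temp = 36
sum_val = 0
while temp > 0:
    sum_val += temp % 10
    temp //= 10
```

Sum digits of 36
`sum_val` takes the values: 0 → 6 → 9

Answer: 9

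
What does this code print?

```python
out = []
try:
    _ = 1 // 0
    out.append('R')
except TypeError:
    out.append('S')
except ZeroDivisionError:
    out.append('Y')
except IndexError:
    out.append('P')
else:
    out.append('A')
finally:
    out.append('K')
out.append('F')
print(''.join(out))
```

Execution trace: 'Y' (except ZeroDivisionError) → 'K' (finally) → 'F' (after the try/except). Output: YKF

Answer: YKF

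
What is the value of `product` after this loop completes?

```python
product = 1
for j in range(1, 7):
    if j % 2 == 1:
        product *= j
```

Product of odd numbers 1 to 6
`product` takes the values: 1 → 3 → 15

Answer: 15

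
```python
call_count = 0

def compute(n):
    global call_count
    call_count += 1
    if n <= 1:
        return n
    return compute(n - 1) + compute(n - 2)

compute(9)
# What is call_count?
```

Calls(n) = 1 + Calls(n-1) + Calls(n-2); Calls(0)=Calls(1)=1. For n=9 this gives 109.

Answer: 109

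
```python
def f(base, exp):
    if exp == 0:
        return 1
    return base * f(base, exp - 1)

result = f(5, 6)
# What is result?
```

f(5, 6) = 5 * 5 * 5 * 5 * 5 * 5 = 15625

Answer: 15625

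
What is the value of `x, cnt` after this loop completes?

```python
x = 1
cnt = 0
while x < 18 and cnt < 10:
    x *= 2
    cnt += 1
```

Double until >= 18 or 10 iterations
`x, cnt` takes the values: (1, 0) → (2, 0) → (2, 1) → (4, 1) → (4, 2) → (8, 2) → (8, 3) → (16, 3) → (16, 4) → (32, 4) → (32, 5)

Answer: 32, 5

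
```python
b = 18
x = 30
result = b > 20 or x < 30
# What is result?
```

Trace:
`b = 18` → b = 18
`x = 30` → x = 30
`result = b > 20 or x < 30` → result = False
So result = False

Answer: False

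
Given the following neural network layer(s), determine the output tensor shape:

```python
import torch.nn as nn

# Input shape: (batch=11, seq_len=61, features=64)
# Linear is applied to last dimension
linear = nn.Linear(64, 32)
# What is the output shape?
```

Input: (11, 61, 64) -> Output: (11, 61, 32)

Answer: (11, 61, 32)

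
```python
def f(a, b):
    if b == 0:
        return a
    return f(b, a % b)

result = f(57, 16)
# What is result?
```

f(57, 16) -> f(16, 9) -> f(9, 7) -> f(7, 2) -> f(2, 1) -> f(1, 0) -> 1

Answer: 1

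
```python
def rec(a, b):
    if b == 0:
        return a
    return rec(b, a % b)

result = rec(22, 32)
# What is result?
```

rec(22, 32) -> rec(32, 22) -> rec(22, 10) -> rec(10, 2) -> rec(2, 0) -> 2

Answer: 2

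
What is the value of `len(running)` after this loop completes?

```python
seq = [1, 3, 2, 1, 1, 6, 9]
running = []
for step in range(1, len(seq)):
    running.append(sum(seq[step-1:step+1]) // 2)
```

Number of 2-element averages
`running` takes the values: [] → [2] → [2, 2] → [2, 2, 1] → [2, 2, 1, 1] → [2, 2, 1, 1, 3] → [2, 2, 1, 1, 3, 7]
So `len(running)` = 6

Answer: 6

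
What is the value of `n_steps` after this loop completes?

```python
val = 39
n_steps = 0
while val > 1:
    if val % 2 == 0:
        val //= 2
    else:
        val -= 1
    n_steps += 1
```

Steps to reduce 39 to 1
`n_steps` takes the values: 0 → 1 → 2 → 3 → 4 → 5 → 6 → 7 → 8

Answer: 8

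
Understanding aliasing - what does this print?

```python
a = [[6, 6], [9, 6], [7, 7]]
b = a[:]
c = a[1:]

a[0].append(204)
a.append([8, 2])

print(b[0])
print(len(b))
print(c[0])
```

Key concept: slice with nested mutation.
Step by step:
`a = [[6, 6], [9, 6], [7, 7]]` → a = [[6, 6], [9, 6], [7, 7]]
`b = a[:]` → b = [[6, 6], [9, 6], [7, 7]]
`c = a[1:]` → c = [[9, 6], [7, 7]]
`a[0].append(204)` → a = [[6, 6, 204], [9, 6], [7, 7]]; b = [[6, 6, 204], [9, 6], [7, 7]]
`a.append([8, 2])` → a = [[6, 6, 204], [9, 6], [7, 7], [8, 2]]
`print(b[0])` → prints [6, 6, 204]
`print(len(b))` → prints 3
`print(c[0])` → prints [9, 6]

Answer:
[6, 6, 204]
3
[9, 6]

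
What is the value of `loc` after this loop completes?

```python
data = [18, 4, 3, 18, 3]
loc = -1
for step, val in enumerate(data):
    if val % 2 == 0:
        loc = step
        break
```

First even number index in [18, 4, 3, 18, 3]
`loc` takes the values: -1 → 0

Answer: 0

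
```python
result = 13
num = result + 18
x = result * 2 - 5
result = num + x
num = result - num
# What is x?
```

Trace:
`result = 13` → result = 13
`num = result + 18` → num = 31
`x = result * 2 - 5` → x = 21
`result = num + x` → result = 52
`num = result - num` → num = 21
So x = 21

Answer: 21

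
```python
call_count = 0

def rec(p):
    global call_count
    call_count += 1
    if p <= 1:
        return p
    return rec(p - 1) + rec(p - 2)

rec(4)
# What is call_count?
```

Calls(p) = 1 + Calls(p-1) + Calls(p-2); Calls(0)=Calls(1)=1. For p=4 this gives 9.

Answer: 9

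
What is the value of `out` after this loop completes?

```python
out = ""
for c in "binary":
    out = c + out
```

Reverse 'binary'
`out` takes the values: "" → "b" → "ib" → "nib" → "anib" → "ranib" → "yranib"

Answer: "yranib"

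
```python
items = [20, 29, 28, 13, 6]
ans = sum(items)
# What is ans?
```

Trace:
`items = [20, 29, 28, 13, 6]` → items = [20, 29, 28, 13, 6]
`ans = sum(items)` → ans = 96
So ans = 96

Answer: 96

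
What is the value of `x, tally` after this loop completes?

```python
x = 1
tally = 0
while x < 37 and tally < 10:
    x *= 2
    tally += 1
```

Double until >= 37 or 10 iterations
`x, tally` takes the values: (1, 0) → (2, 0) → (2, 1) → (4, 1) → (4, 2) → (8, 2) → (8, 3) → (16, 3) → (16, 4) → (32, 4) → (32, 5) → (64, 5) → (64, 6)

Answer: 64, 6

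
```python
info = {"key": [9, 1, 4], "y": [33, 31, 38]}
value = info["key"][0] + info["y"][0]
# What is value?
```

Trace:
`info = {"key": [9, 1, 4], "y": [33, 31, 38]}` → info = {'key': [9, 1, 4], 'y': [33, 31, 38]}
`value = info["key"][0] + info["y"][0]` → value = 42
So value = 42

Answer: 42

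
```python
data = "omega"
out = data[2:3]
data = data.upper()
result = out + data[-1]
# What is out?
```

Trace:
`data = "omega"` → data = 'omega'
`out = data[2:3]` → out = 'e'
`data = data.upper()` → data = 'OMEGA'
`result = out + data[-1]` → result = 'eA'
So out = 'e'

Answer: 'e'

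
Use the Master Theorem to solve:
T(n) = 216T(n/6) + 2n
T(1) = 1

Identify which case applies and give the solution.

a=216, b=6, f(n)=2n. log_6(216) = 3. Since c=1 < 3, Case 1 applies: T(n) = Θ(n^log_b(a)) = O(n^3).

Answer: O(n^3) - Case 1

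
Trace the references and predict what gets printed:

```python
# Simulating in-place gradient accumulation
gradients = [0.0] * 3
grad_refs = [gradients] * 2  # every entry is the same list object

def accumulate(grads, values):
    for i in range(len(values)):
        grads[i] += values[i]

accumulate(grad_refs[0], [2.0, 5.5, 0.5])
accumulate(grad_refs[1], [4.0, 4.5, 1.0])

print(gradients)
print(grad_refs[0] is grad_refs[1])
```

Key concept: gradient accumulation aliasing.
Step by step:
`gradients = [0.0] * 3` → gradients = [0.0, 0.0, 0.0]
`grad_refs = [gradients] * 2` → grad_refs = [[0.0, 0.0, 0.0], [0.0, 0.0, 0.0]]
`accumulate(grad_refs[0], [2.0, 5.5, 0.5])` → gradients = [2.0, 5.5, 0.5]; grad_refs = [[2.0, 5.5, 0.5], [2.0, 5.5, 0.5]]
`accumulate(grad_refs[1], [4.0, 4.5, 1.0])` → gradients = [6.0, 10.0, 1.5]; grad_refs = [[6.0, 10.0, 1.5], [6.0, 10.0, 1.5]]
`print(gradients)` → prints [6.0, 10.0, 1.5]
`print(grad_refs[0] is grad_refs[1])` → prints True

Answer:
[6.0, 10.0, 1.5]
True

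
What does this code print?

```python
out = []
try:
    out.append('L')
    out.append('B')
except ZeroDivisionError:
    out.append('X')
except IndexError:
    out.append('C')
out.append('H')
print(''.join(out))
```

Execution trace: 'L' (try body) → 'B' (try body, no exception) → 'H' (after the try/except). Output: LBH

Answer: LBH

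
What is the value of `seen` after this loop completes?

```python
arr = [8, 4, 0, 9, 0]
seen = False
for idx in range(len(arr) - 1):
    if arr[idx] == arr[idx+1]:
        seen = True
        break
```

Check consecutive duplicates in [8, 4, 0, 9, 0]
`seen` takes the values: False

Answer: False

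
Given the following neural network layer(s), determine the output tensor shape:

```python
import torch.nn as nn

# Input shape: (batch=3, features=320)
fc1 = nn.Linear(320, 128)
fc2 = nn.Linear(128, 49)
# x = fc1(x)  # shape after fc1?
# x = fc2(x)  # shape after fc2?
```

Input: (3, 320) -> after fc1: (3, 128) -> Output: (3, 49)

Answer: (3, 49)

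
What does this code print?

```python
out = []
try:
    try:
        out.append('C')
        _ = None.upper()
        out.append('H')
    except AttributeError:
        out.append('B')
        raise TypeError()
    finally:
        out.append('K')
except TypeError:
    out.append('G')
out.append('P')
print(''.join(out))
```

Execution trace: 'C' (inner try body) → 'B' (inner except AttributeError) → 'K' (inner finally) → 'G' (outer except TypeError) → 'P' (after the try/except). Output: CBKGP

Answer: CBKGP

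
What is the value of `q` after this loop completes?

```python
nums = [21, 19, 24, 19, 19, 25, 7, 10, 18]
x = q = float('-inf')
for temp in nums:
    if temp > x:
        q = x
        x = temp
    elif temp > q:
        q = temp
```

Second largest (with repeats) in [21, 19, 24, 19, 19, 25, 7, 10, 18]
`q` takes the values: -inf → 19 → 21 → 24

Answer: 24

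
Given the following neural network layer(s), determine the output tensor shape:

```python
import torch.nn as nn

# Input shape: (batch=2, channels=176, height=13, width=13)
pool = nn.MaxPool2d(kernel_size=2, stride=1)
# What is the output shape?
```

Input: (2, 176, 13, 13) -> Output: (2, 176, 12, 12)

Answer: (2, 176, 12, 12)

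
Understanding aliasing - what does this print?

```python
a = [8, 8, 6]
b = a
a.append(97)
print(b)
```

Key concept: basic list aliasing.
Step by step:
`a = [8, 8, 6]` → a = [8, 8, 6]
`b = a` → b = [8, 8, 6] (same object as a)
`a.append(97)` → a = [8, 8, 6, 97] (same object as b); b = [8, 8, 6, 97] (same object as a)
`print(b)` → prints [8, 8, 6, 97]

Answer: [8, 8, 6, 97]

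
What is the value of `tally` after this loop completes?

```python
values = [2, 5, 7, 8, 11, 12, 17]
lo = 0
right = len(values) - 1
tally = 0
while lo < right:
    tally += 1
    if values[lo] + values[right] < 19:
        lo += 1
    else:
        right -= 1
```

Steps to find pair summing to 19
`tally` takes the values: 0 → 1 → 2 → 3 → 4 → 5 → 6

Answer: 6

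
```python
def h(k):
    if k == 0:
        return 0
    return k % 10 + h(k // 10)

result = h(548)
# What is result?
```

Sum of digits of 548: 8 + 4 + 5 = 17

Answer: 17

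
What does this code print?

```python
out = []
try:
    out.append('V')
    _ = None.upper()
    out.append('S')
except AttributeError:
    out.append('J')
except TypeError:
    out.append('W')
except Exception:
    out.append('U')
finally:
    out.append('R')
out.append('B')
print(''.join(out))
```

Execution trace: 'V' (try body) → 'J' (except AttributeError) → 'R' (finally) → 'B' (after the try/except). Output: VJRB

Answer: VJRB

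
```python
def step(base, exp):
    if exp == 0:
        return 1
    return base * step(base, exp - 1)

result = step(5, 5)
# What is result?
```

step(5, 5) = 5 * 5 * 5 * 5 * 5 = 3125

Answer: 3125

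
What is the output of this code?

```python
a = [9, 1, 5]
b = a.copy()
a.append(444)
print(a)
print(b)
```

Key concept: list.copy() creates independent copy.
Step by step:
`a = [9, 1, 5]` → a = [9, 1, 5]
`b = a.copy()` → b = [9, 1, 5]
`a.append(444)` → a = [9, 1, 5, 444]
`print(a)` → prints [9, 1, 5, 444]
`print(b)` → prints [9, 1, 5]

Answer:
[9, 1, 5, 444]
[9, 1, 5]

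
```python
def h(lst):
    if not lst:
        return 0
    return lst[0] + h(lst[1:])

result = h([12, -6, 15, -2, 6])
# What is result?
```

12 + (-6) + 15 + (-2) + 6 + 0 = 25

Answer: 25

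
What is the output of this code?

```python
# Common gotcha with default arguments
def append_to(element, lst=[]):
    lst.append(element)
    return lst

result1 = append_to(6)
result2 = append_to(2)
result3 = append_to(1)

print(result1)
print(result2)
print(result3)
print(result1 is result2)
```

Key concept: mutable default argument gotcha.
Step by step:
`result1 = append_to(6)` → result1 = [6]
`result2 = append_to(2)` → result1 = [6, 2] (same object as result2); result2 = [6, 2] (same object as result1)
`result3 = append_to(1)` → result1 = [6, 2, 1] (same object as result2, result3); result2 = [6, 2, 1] (same object as result1, result3); result3 = [6, 2, 1] (same object as result1, result2)
`print(result1)` → prints [6, 2, 1]
`print(result2)` → prints [6, 2, 1]
`print(result3)` → prints [6, 2, 1]
`print(result1 is result2)` → prints True

Answer:
[6, 2, 1]
[6, 2, 1]
[6, 2, 1]
True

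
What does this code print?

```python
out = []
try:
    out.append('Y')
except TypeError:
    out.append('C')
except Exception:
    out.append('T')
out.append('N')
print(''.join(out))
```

Execution trace: 'Y' (try body, no exception) → 'N' (after the try/except). Output: YN

Answer: YN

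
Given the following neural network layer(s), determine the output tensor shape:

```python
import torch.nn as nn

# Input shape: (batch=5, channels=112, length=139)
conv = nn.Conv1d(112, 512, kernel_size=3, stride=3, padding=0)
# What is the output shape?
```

Input: (5, 112, 139) -> Output: (5, 512, 46)

Answer: (5, 512, 46)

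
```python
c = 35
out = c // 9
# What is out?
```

Trace:
`c = 35` → c = 35
`out = c // 9` → out = 3
So out = 3

Answer: 3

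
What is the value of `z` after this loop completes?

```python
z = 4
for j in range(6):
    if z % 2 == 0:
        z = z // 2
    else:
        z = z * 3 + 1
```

Collatz-style transformation from 4
`z` takes the values: 4 → 2 → 1 → 4 → 2 → 1 → 4

Answer: 4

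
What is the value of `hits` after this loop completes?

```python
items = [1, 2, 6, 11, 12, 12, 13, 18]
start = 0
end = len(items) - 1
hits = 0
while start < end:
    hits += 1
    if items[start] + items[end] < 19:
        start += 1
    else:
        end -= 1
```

Steps to find pair summing to 19
`hits` takes the values: 0 → 1 → 2 → 3 → 4 → 5 → 6 → 7

Answer: 7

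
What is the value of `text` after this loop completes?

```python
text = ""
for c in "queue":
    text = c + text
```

Reverse 'queue'
`text` takes the values: "" → "q" → "uq" → "euq" → "ueuq" → "eueuq"

Answer: "eueuq"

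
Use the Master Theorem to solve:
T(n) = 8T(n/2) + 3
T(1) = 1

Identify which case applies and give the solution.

a=8, b=2, f(n)=3. log_2(8) = 3. Since c=0 < 3, Case 1 applies: T(n) = Θ(n^log_b(a)) = O(n^3).

Answer: O(n^3) - Case 1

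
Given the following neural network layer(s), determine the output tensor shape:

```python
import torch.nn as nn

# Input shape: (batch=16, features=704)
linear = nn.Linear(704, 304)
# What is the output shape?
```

Input: (16, 704) -> Output: (16, 304)

Answer: (16, 304)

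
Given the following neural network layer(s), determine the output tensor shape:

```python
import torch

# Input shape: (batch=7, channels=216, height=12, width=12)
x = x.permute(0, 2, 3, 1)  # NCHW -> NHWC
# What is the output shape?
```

Input: (7, 216, 12, 12) -> Output: (7, 12, 12, 216)

Answer: (7, 12, 12, 216)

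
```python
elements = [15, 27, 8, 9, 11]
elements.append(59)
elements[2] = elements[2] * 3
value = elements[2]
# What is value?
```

Trace:
`elements = [15, 27, 8, 9, 11]` → elements = [15, 27, 8, 9, 11]
`elements.append(59)` → elements = [15, 27, 8, 9, 11, 59]
`elements[2] = elements[2] * 3` → elements = [15, 27, 24, 9, 11, 59]
`value = elements[2]` → value = 24
So value = 24

Answer: 24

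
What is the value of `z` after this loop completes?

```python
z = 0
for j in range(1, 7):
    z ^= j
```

XOR of 1 to 6
`z` takes the values: 0 → 1 → 3 → 0 → 4 → 1 → 7

Answer: 7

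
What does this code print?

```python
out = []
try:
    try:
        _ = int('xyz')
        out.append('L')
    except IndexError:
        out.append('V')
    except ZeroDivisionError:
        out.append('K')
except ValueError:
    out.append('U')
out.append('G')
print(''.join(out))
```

Execution trace: 'U' (outer except ValueError) → 'G' (after the try/except). Output: UG

Answer: UG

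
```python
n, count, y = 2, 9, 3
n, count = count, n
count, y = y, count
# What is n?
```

Trace:
`n, count, y = 2, 9, 3` → n = 2; count = 9; y = 3
`n, count = count, n` → n = 9; count = 2
`count, y = y, count` → count = 3; y = 2
So n = 9

Answer: 9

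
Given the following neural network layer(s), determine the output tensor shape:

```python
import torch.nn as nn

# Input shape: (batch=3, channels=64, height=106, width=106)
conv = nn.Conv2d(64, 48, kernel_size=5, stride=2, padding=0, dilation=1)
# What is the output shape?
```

Input: (3, 64, 106, 106) -> Output: (3, 48, 51, 51)

Answer: (3, 48, 51, 51)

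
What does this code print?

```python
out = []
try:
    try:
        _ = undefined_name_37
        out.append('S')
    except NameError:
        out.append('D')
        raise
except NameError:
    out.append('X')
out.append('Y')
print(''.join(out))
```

Execution trace: 'D' (inner except NameError) → 'X' (outer except NameError) → 'Y' (after the try/except). Output: DXY

Answer: DXY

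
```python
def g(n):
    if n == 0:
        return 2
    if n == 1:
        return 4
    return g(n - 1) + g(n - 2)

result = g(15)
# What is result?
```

Build up from base cases: g(0)=2, g(1)=4, g(2)=6, g(3)=10, g(4)=16, g(5)=26, g(6)=42, ..., g(15)=3194

Answer: 3194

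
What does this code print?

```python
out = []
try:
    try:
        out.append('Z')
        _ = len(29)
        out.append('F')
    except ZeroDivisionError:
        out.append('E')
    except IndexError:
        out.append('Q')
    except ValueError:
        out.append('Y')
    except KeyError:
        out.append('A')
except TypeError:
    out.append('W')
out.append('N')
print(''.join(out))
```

Execution trace: 'Z' (try body) → 'W' (outer except TypeError) → 'N' (after the try/except). Output: ZWN

Answer: ZWN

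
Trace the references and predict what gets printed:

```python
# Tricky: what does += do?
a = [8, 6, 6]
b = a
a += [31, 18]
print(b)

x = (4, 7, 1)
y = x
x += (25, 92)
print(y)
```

Key concept: += behavior differs for mutable vs immutable.
Step by step:
`a = [8, 6, 6]` → a = [8, 6, 6]
`b = a` → b = [8, 6, 6] (same object as a)
`a += [31, 18]` → a = [8, 6, 6, 31, 18] (same object as b); b = [8, 6, 6, 31, 18] (same object as a)
`print(b)` → prints [8, 6, 6, 31, 18]
`x = (4, 7, 1)` → x = (4, 7, 1)
`y = x` → y = (4, 7, 1)
`x += (25, 92)` → x = (4, 7, 1, 25, 92)
`print(y)` → prints (4, 7, 1)

Answer:
[8, 6, 6, 31, 18]
(4, 7, 1)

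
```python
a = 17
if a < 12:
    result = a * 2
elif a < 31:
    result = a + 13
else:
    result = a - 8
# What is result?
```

Trace:
`a = 17` → a = 17
`if a < 12: ...` → a < 12 is False, a < 31 is True → result = 30
So result = 30

Answer: 30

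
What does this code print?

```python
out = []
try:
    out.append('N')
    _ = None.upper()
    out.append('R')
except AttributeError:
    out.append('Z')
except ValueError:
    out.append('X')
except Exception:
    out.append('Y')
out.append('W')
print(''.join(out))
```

Execution trace: 'N' (try body) → 'Z' (except AttributeError) → 'W' (after the try/except). Output: NZW

Answer: NZW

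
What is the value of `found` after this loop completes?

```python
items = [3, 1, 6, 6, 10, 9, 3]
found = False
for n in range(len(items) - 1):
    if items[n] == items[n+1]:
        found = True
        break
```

Check consecutive duplicates in [3, 1, 6, 6, 10, 9, 3]
`found` takes the values: False → True

Answer: True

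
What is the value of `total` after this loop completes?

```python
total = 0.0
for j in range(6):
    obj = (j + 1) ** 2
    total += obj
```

Sum of squared losses 1² + 2² + ... + 6²
`total` takes the values: 0.0 → 1.0 → 5.0 → 14.0 → 30.0 → 55.0 → 91.0

Answer: 91.0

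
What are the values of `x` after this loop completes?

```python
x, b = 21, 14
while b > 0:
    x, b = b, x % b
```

GCD of 21 and 14
`x` takes the values: 21 → 14 → 7

Answer: 7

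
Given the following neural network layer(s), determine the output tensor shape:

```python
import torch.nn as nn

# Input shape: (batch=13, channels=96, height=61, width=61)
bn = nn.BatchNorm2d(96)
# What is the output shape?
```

Input: (13, 96, 61, 61) -> Output: (13, 96, 61, 61)

Answer: (13, 96, 61, 61)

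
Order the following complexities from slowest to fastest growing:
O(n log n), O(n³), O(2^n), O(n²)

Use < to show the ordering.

Ordered by growth rate: O(n log n) < O(n²) < O(n³) < O(2^n)

Answer: O(n log n) < O(n²) < O(n³) < O(2^n)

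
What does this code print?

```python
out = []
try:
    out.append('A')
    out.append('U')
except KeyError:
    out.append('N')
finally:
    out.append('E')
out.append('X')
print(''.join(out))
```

Execution trace: 'A' (try body) → 'U' (try body, no exception) → 'E' (finally) → 'X' (after the try/except). Output: AUEX

Answer: AUEX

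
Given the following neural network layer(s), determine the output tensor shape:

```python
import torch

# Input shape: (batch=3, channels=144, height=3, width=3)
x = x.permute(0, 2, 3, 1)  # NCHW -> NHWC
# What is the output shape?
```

Input: (3, 144, 3, 3) -> Output: (3, 3, 3, 144)

Answer: (3, 3, 3, 144)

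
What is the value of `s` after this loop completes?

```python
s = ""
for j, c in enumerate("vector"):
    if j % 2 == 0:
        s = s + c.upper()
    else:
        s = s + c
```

Uppercase even positions in 'vector'
`s` takes the values: "" → "V" → "Ve" → "VeC" → "VeCt" → "VeCtO" → "VeCtOr"

Answer: "VeCtOr"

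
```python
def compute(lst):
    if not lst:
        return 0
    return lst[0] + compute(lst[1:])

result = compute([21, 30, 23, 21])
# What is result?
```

21 + 30 + 23 + 21 + 0 = 95

Answer: 95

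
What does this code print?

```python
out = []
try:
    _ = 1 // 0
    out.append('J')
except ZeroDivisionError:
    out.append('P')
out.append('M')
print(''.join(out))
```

Execution trace: 'P' (except ZeroDivisionError) → 'M' (after the try/except). Output: PM

Answer: PM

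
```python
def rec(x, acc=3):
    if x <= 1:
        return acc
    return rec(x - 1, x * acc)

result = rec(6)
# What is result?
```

Accumulator trace (n, acc): (6, 3) -> (5, 18) -> (4, 90) -> (3, 360) -> (2, 1080) -> (1, 2160) -> return 2160

Answer: 2160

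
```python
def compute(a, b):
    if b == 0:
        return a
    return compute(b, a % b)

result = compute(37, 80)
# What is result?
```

compute(37, 80) -> compute(80, 37) -> compute(37, 6) -> compute(6, 1) -> compute(1, 0) -> 1

Answer: 1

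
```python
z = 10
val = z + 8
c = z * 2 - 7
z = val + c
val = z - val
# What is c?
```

Trace:
`z = 10` → z = 10
`val = z + 8` → val = 18
`c = z * 2 - 7` → c = 13
`z = val + c` → z = 31
`val = z - val` → val = 13
So c = 13

Answer: 13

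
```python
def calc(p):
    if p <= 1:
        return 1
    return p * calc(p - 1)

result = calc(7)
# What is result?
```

calc(7) = 7 * 6 * 5 * 4 * 3 * 2 * 1 = 5040

Answer: 5040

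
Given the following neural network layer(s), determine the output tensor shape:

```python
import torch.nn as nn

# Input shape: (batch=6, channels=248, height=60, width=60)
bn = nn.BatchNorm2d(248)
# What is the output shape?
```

Input: (6, 248, 60, 60) -> Output: (6, 248, 60, 60)

Answer: (6, 248, 60, 60)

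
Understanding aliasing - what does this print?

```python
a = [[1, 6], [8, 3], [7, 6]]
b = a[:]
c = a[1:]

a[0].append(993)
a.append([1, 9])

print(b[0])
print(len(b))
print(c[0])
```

Key concept: slice with nested mutation.
Step by step:
`a = [[1, 6], [8, 3], [7, 6]]` → a = [[1, 6], [8, 3], [7, 6]]
`b = a[:]` → b = [[1, 6], [8, 3], [7, 6]]
`c = a[1:]` → c = [[8, 3], [7, 6]]
`a[0].append(993)` → a = [[1, 6, 993], [8, 3], [7, 6]]; b = [[1, 6, 993], [8, 3], [7, 6]]
`a.append([1, 9])` → a = [[1, 6, 993], [8, 3], [7, 6], [1, 9]]
`print(b[0])` → prints [1, 6, 993]
`print(len(b))` → prints 3
`print(c[0])` → prints [8, 3]

Answer:
[1, 6, 993]
3
[8, 3]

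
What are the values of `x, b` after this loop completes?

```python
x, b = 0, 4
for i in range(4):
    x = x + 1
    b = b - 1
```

x goes 0→4, b goes 4→0
`x, b` takes the values: (0, 4) → (1, 4) → (1, 3) → (2, 3) → (2, 2) → (3, 2) → (3, 1) → (4, 1) → (4, 0)

Answer: 4, 0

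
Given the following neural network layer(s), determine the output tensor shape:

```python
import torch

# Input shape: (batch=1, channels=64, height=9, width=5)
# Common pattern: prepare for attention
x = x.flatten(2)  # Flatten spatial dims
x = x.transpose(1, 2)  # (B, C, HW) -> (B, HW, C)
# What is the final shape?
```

Input: (1, 64, 9, 5) -> after flatten(2): (1, 64, 45) -> Output: (1, 45, 64)

Answer: (1, 45, 64)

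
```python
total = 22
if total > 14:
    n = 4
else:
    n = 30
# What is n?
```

Trace:
`total = 22` → total = 22
`if total > 14: ...` → total > 14 is True → n = 4
So n = 4

Answer: 4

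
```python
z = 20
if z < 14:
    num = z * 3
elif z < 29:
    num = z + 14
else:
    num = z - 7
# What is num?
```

Trace:
`z = 20` → z = 20
`if z < 14: ...` → z < 14 is False, z < 29 is True → num = 34
So num = 34

Answer: 34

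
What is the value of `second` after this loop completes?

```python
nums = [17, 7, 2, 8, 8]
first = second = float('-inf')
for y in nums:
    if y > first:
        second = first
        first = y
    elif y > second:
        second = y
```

Second largest (with repeats) in [17, 7, 2, 8, 8]
`second` takes the values: -inf → 7 → 8

Answer: 8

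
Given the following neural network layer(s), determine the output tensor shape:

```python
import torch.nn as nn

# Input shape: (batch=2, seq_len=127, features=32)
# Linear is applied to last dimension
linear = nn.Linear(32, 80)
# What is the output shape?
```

Input: (2, 127, 32) -> Output: (2, 127, 80)

Answer: (2, 127, 80)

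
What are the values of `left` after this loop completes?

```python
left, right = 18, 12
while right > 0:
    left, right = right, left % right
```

GCD of 18 and 12
`left` takes the values: 18 → 12 → 6

Answer: 6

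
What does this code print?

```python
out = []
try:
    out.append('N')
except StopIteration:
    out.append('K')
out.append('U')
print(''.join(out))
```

Execution trace: 'N' (try body, no exception) → 'U' (after the try/except). Output: NU

Answer: NU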